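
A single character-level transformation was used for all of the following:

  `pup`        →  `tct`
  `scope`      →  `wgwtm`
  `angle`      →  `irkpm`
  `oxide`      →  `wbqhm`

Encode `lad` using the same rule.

The shift depends on letter class: consonant p→t is +4, but vowel u→c is +8. The rule splits by letter class: vowels +8, consonants +4.
On lad: l(cons)+4=p, a(vowel)+8=i, d(cons)+4=h.

pih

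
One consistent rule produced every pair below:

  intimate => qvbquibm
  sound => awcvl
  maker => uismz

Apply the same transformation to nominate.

Compare letters: i→q is +8, n→v is +8, t→b is +8 — a constant shift. This is a Caesar cipher with shift 8.
Applying it to nominate: n+8=v, o+8=w, m+8=u, i+8=q, n+8=v, a+8=i, t+8=b, e+8=m.

vwuqvibm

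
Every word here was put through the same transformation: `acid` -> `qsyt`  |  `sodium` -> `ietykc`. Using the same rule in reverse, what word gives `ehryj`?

Compare letters: a→q is +16, c→s is +16, i→y is +16 — a constant shift. Every letter moves 16 places later in the alphabet, wrapping around z→a.
Undoing it on ehryj: e−16=o, h−16=r, r−16=b, y−16=i, j−16=t.

orbit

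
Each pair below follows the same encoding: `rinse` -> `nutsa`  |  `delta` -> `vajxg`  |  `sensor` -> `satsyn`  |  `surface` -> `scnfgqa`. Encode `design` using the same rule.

r(17)→n(13) and i(8)→u(20) fit y≡5x+6 (mod 26); the inverse of 5 mod 26 is 21. Each letter's alphabet position (a=0..z=25) is mapped through 5·x+6 mod 26 — an affine cipher.
For design: d(3)→5·3+6≡21=v; e(4)→5·4+6≡0=a; s(18)→5·18+6≡18=s; i(8)→5·8+6≡20=u; g(6)→5·6+6≡10=k; n(13)→5·13+6≡19=t (all mod 26).

vasukt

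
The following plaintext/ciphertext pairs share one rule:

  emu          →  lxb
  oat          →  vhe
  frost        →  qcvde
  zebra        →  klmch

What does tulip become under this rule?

Two shifts are in play — +7 for a/e/i/o/u, +11 for every other letter.
On tulip: t(cons)+11=e, u(vowel)+7=b, l(cons)+11=w, i(vowel)+7=p, p(cons)+11=a.

ebwpa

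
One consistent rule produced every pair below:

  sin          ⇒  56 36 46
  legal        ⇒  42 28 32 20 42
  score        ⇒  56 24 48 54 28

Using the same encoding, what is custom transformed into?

24 60 56 58 48 44

s(#19)→56 and i(#9)→36: differences scale by 2, so n = 2·pos + 18. With a=1..z=26, the number is 2·pos + 18.
On custom: c=3→24, u=21→60, s=19→56, t=20→58, o=15→48, m=13→44.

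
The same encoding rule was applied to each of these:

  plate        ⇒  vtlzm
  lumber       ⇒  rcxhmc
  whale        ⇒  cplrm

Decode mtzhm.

The shifts repeat in a cycle of length 3: positions 0,1,… shift by +6, +8, +11, then the pattern repeats.
Undoing it on mtzhm: m−6=g, t−8=l, z−11=o, h−6=b, m−8=e.

globe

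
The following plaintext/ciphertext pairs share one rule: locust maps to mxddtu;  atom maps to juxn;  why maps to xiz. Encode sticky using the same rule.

turdlz

The shift depends on letter class: consonant l→m is +1, but vowel o→x is +9. Vowels shift forward by 9 and consonants shift forward by 1.
For sticky: s(cons)+1=t, t(cons)+1=u, i(vowel)+9=r, c(cons)+1=d, k(cons)+1=l, y(cons)+1=z.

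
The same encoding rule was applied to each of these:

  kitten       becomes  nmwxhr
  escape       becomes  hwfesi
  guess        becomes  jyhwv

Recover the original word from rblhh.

oxide

Shifts by position in kitten: pos 0: k→n (+3), pos 1: i→m (+4), pos 2: t→w (+3), pos 3: t→x (+4) — repeating every 2. A repeating key of period 2 is used — shifts +3, +4 over and over.
Reversing it on rblhh: r−3=o, b−4=x, l−3=i, h−4=d, h−3=e.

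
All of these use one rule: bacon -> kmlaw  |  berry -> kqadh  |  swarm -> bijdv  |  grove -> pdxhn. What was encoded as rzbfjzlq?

Shifts by position in bacon: pos 0: b→k (+9), pos 1: a→m (+12), pos 2: c→l (+9), pos 3: o→a (+12) — repeating every 2. It's a Vigenère-style cipher with numeric key [9,12]: position i shifts by key[i mod 2].
Decoding rzbfjzlq: r−9=i, z−12=n, b−9=s, f−12=t, j−9=a, z−12=n, l−9=c, q−12=e.

instance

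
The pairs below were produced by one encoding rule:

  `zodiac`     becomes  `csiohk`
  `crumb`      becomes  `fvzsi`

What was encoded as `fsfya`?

In zodiac: z→c is +3, o→s is +4, d→i is +5, i→o is +6 — the shift increases by 1 each position. Letter i (0-indexed) is shifted by i+3, so successive shifts are 3, 4, 5, ….
Reversing it on fsfya: f−3=c, s−4=o, f−5=a, y−6=s, a−7=t.

coast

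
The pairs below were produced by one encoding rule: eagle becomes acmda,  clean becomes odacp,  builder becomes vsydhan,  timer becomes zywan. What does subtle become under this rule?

e(4)→a(0) and a(0)→c(2) fit y≡19x+2 (mod 26); the inverse of 19 mod 26 is 11. Each letter's alphabet position (a=0..z=25) is mapped through 19·x+2 mod 26 — an affine cipher.
On subtle: s(18)→19·18+2≡6=g; u(20)→19·20+2≡18=s; b(1)→19·1+2≡21=v; t(19)→19·19+2≡25=z; l(11)→19·11+2≡3=d; e(4)→19·4+2≡0=a (all mod 26).

gsvzda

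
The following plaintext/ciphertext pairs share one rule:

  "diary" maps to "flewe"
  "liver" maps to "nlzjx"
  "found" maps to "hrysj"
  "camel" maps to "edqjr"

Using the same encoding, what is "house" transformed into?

In diary: d→f is +2, i→l is +3, a→e is +4, r→w is +5 — the shift increases by 1 each position. Letter i (0-indexed) is shifted by i+2, so successive shifts are 2, 3, 4, ….
Applying it to house: h+2=j, o+3=r, u+4=y, s+5=x, e+6=k.

jryxk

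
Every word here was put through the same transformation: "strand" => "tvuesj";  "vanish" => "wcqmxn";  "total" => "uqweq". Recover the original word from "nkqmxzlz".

minister

In strand: s→t is +1, t→v is +2, r→u is +3, a→e is +4 — the shift increases by 1 each position. Letter i (0-indexed) is shifted by i+1, so successive shifts are 1, 2, 3, ….
Undoing it on nkqmxzlz: n−1=m, k−2=i, q−3=n, m−4=i, x−5=s, z−6=t, l−7=e, z−8=r.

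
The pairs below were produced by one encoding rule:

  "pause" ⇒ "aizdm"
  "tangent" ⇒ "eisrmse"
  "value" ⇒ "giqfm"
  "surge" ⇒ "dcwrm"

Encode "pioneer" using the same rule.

The shifts repeat in a cycle of length 3: positions 0,1,… shift by +11, +8, +5, then the pattern repeats.
On pioneer: p+11=a, i+8=q, o+5=t, n+11=y, e+8=m, e+5=j, r+11=c.

aqtymjc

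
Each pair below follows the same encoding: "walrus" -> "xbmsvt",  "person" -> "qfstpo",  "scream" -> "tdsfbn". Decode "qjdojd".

Compare letters: w→x is +1, a→b is +1, l→m is +1 — a constant shift. It's a constant shift of +1 (ROT1).
Reversing it on qjdojd: q−1=p, j−1=i, d−1=c, o−1=n, j−1=i, d−1=c.

picnic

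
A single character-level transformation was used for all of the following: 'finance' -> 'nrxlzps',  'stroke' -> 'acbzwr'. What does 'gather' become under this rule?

In finance: f→n is +8, i→r is +9, n→x is +10, a→l is +11 — the shift increases by 1 each position. Letter i (0-indexed) is shifted by i+8, so successive shifts are 8, 9, 10, ….
On gather: g+8=o, a+9=j, t+10=d, h+11=s, e+12=q, r+13=e.

ojdsqe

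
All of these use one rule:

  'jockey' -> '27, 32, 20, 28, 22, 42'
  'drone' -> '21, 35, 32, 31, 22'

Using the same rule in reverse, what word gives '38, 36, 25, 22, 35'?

j is letter #10 and maps to 27: an offset of 17. The number is (letter's place in the alphabet, a=1) + 17.
Decoding 38, 36, 25, 22, 35: 38→(38−17)÷1=21=u, 36→(36−17)÷1=19=s, 25→(25−17)÷1=8=h, 22→(22−17)÷1=5=e, 35→(35−17)÷1=18=r.

usher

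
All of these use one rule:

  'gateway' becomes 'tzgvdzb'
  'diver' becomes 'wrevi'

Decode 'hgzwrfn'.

stadium

This is the alphabet-reversal cipher (Atbash): a becomes z, b becomes y, etc.
Reversing it on hgzwrfn: h↔s, g↔t, z↔a, w↔d, r↔i, f↔u, n↔m.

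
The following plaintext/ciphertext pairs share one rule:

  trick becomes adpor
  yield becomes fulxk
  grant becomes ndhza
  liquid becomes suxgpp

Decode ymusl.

The shifts repeat in a cycle of length 2: positions 0,1,… shift by +7, +12, then the pattern repeats.
Reversing it on ymusl: y−7=r, m−12=a, u−7=n, s−12=g, l−7=e.

range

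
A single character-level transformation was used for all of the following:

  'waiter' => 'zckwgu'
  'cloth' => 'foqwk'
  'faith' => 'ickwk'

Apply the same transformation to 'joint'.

mqkqw

The shift depends on letter class: consonant w→z is +3, but vowel a→c is +2. Vowels shift forward by 2 and consonants shift forward by 3.
For joint: j(cons)+3=m, o(vowel)+2=q, i(vowel)+2=k, n(cons)+3=q, t(cons)+3=w.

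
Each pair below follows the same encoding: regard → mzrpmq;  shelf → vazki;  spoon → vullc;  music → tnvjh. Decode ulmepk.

portal

Treating letters as 0–25, the rule is x ↦ 9x + 15 (mod 26).
Decoding ulmepk: u(20)→3·(20−15)≡15=p; l(11)→3·(11−15)≡14=o; m(12)→3·(12−15)≡17=r; e(4)→3·(4−15)≡19=t; p(15)→3·(15−15)≡0=a; k(10)→3·(10−15)≡11=l (all mod 26).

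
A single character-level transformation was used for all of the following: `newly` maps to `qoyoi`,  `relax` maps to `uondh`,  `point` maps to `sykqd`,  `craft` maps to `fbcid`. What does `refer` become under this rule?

uohhb

Shifts by position in newly: pos 0: n→q (+3), pos 1: e→o (+10), pos 2: w→y (+2), pos 3: l→o (+3), pos 4: y→i (+10) — repeating every 3. A repeating key of period 3 is used — shifts +3, +10, +2 over and over.
Applying it to refer: r+3=u, e+10=o, f+2=h, e+3=h, r+10=b.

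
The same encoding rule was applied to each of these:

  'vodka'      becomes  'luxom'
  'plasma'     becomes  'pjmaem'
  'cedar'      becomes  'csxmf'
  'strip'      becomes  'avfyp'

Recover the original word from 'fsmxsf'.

reader

v(21)→l(11) and o(14)→u(20) fit y≡21x+12 (mod 26); the inverse of 21 mod 26 is 5. Each letter's alphabet position (a=0..z=25) is mapped through 21·x+12 mod 26 — an affine cipher.
Undoing it on fsmxsf: f(5)→5·(5−12)≡17=r; s(18)→5·(18−12)≡4=e; m(12)→5·(12−12)≡0=a; x(23)→5·(23−12)≡3=d; s(18)→5·(18−12)≡4=e; f(5)→5·(5−12)≡17=r (all mod 26).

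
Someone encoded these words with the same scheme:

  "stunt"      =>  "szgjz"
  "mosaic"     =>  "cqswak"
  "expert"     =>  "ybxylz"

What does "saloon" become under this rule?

This is an affine cipher: with a=0,…,z=25, each position x becomes (7x+22) mod 26.
For saloon: s(18)→7·18+22≡18=s; a(0)→7·0+22≡22=w; l(11)→7·11+22≡21=v; o(14)→7·14+22≡16=q; o(14)→7·14+22≡16=q; n(13)→7·13+22≡9=j (all mod 26).

swvqqj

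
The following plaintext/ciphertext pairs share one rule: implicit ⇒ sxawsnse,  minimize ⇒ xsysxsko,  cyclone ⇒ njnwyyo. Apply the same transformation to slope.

The shift depends on letter class: consonant m→x is +11, but vowel i→s is +10. Two shifts are in play — +10 for a/e/i/o/u, +11 for every other letter.
For slope: s(cons)+11=d, l(cons)+11=w, o(vowel)+10=y, p(cons)+11=a, e(vowel)+10=o.

dwyao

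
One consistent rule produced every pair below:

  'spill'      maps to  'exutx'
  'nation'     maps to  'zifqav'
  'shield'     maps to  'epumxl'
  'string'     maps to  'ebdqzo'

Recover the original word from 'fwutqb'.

toilet

The shifts repeat in a cycle of length 2: positions 0,1,… shift by +12, +8, then the pattern repeats.
Undoing it on fwutqb: f−12=t, w−8=o, u−12=i, t−8=l, q−12=e, b−8=t.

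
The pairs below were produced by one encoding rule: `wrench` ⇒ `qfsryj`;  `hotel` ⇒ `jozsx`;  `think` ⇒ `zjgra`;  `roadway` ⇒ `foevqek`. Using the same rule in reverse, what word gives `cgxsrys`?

silence

w(22)→q(16) and r(17)→f(5) fit y≡23x+4 (mod 26); the inverse of 23 mod 26 is 17. This is an affine cipher: with a=0,…,z=25, each position x becomes (23x+4) mod 26.
Decoding cgxsrys: c(2)→17·(2−4)≡18=s; g(6)→17·(6−4)≡8=i; x(23)→17·(23−4)≡11=l; s(18)→17·(18−4)≡4=e; r(17)→17·(17−4)≡13=n; y(24)→17·(24−4)≡2=c; s(18)→17·(18−4)≡4=e (all mod 26).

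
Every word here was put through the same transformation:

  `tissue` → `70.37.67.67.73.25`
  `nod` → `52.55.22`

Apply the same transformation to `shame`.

t(#20)→70 and i(#9)→37: differences scale by 3, so n = 3·pos + 10. With a=1..z=26, the number is 3·pos + 10.
Applying it to shame: s=19→67, h=8→34, a=1→13, m=13→49, e=5→25.

67.34.13.49.25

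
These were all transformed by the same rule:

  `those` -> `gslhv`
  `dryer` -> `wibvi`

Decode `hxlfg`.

Each letter is replaced by its mirror in the alphabet: a↔z, b↔y, c↔x, and so on (the Atbash cipher).
Undoing it on hxlfg: h↔s, x↔c, l↔o, f↔u, g↔t.

scout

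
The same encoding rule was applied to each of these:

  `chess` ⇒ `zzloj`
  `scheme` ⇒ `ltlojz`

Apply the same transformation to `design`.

The output letters match the input read backwards, each shifted +7: chess reversed is ssehc. Read the word backwards and shift each letter +7.
Applying it to design: reverse → ngised; then shift: n+7=u, g+7=n, i+7=p, s+7=z, e+7=l, d+7=k.

unpzlk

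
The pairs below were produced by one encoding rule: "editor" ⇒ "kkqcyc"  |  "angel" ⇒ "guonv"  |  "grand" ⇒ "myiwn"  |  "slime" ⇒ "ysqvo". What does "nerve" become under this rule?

tlzeo

In editor: e→k is +6, d→k is +7, i→q is +8, t→c is +9 — the shift increases by 1 each position. The shift increases by 1 at each position, starting from +6: 6, 7, 8, ….
On nerve: n+6=t, e+7=l, r+8=z, v+9=e, e+10=o.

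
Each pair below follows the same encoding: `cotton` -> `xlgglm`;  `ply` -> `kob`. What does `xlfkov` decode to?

Each pair mirrors across the alphabet (c↔x, o↔l, t↔g): positions sum to 25. Letters are reflected about the middle of the alphabet (position → 25−position): Atbash.
Undoing it on xlfkov: x↔c, l↔o, f↔u, k↔p, o↔l, v↔e.

couple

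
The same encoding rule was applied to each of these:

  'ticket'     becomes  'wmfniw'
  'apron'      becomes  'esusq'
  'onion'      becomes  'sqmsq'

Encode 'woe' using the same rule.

The shift depends on letter class: consonant t→w is +3, but vowel i→m is +4. Vowels shift forward by 4 and consonants shift forward by 3.
For woe: w(cons)+3=z, o(vowel)+4=s, e(vowel)+4=i.

zsi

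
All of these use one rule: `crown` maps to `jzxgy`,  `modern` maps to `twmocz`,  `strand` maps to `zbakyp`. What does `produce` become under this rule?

wzxnfor

In crown: c→j is +7, r→z is +8, o→x is +9, w→g is +10 — the shift increases by 1 each position. Letter i (0-indexed) is shifted by i+7, so successive shifts are 7, 8, 9, ….
On produce: p+7=w, r+8=z, o+9=x, d+10=n, u+11=f, c+12=o, e+13=r.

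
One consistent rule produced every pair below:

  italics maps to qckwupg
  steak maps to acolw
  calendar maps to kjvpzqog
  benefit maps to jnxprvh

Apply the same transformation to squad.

azelp

In italics: i→q is +8, t→c is +9, a→k is +10, l→w is +11 — the shift increases by 1 each position. Each letter shifts forward by (position + 8), i.e. 8, 9, 10, … — the shift grows by one for each successive letter.
On squad: s+8=a, q+9=z, u+10=e, a+11=l, d+12=p.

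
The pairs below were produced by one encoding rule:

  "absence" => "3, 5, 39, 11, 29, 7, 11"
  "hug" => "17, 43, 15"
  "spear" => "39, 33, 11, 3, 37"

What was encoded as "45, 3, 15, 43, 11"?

vague

a(#1)→3 and b(#2)→5: differences scale by 2, so n = 2·pos + 1. The formula is n = 2×(alphabet index, a=1) + 1.
Reversing it on 45, 3, 15, 43, 11: 45→(45−1)÷2=22=v, 3→(3−1)÷2=1=a, 15→(15−1)÷2=7=g, 43→(43−1)÷2=21=u, 11→(11−1)÷2=5=e.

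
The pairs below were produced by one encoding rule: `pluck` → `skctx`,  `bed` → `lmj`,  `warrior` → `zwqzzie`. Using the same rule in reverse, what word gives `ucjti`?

album

The output letters match the input read backwards, each shifted +8: pluck reversed is kculp. Read the word backwards and shift each letter +8.
Reversing it on ucjti: shift back: u−8=m, c−8=u, j−8=b, t−8=l, i−8=a → mubla; then reverse → album.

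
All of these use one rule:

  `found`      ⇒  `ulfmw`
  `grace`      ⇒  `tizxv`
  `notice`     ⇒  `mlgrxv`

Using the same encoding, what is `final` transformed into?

urmzo

Each pair mirrors across the alphabet (f↔u, o↔l, u↔f): positions sum to 25. This is the alphabet-reversal cipher (Atbash): a becomes z, b becomes y, etc.
Applying it to final: f↔u, i↔r, n↔m, a↔z, l↔o.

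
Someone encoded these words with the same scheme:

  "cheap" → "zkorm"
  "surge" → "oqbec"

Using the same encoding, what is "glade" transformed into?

The output letters match the input read backwards, each shifted +10: cheap reversed is paehc. The word is reversed, then every letter is shifted forward by 10.
Applying it to glade: reverse → edalg; then shift: e+10=o, d+10=n, a+10=k, l+10=v, g+10=q.

onkvq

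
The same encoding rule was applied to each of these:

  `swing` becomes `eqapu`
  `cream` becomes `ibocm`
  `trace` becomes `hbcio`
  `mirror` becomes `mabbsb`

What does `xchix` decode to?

This is an affine cipher: with a=0,…,z=25, each position x becomes (3x+2) mod 26.
Decoding xchix: x(23)→9·(23−2)≡7=h; c(2)→9·(2−2)≡0=a; h(7)→9·(7−2)≡19=t; i(8)→9·(8−2)≡2=c; x(23)→9·(23−2)≡7=h (all mod 26).

hatch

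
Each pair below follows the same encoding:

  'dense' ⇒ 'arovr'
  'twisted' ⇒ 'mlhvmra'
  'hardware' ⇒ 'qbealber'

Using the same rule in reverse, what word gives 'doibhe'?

d(3)→a(0) and e(4)→r(17) fit y≡17x+1 (mod 26); the inverse of 17 mod 26 is 23. Each letter's alphabet position (a=0..z=25) is mapped through 17·x+1 mod 26 — an affine cipher.
Undoing it on doibhe: d(3)→23·(3−1)≡20=u; o(14)→23·(14−1)≡13=n; i(8)→23·(8−1)≡5=f; b(1)→23·(1−1)≡0=a; h(7)→23·(7−1)≡8=i; e(4)→23·(4−1)≡17=r (all mod 26).

unfair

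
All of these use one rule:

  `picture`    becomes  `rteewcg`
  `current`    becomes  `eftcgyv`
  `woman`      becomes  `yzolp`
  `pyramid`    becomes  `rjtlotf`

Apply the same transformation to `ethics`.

gejted

Shifts by position in picture: pos 0: p→r (+2), pos 1: i→t (+11), pos 2: c→e (+2), pos 3: t→e (+11) — repeating every 2. The shifts repeat in a cycle of length 2: positions 0,1,… shift by +2, +11, then the pattern repeats.
For ethics: e+2=g, t+11=e, h+2=j, i+11=t, c+2=e, s+11=d.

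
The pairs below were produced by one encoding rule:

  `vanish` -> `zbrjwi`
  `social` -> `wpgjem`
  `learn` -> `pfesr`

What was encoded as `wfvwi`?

It's a Vigenère-style cipher with numeric key [4,1]: position i shifts by key[i mod 2].
Undoing it on wfvwi: w−4=s, f−1=e, v−4=r, w−1=v, i−4=e.

serve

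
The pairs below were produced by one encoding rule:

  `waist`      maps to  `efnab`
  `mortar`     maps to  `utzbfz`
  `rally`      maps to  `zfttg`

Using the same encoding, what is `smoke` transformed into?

autsj

The shift depends on letter class: consonant w→e is +8, but vowel a→f is +5. The rule splits by letter class: vowels +5, consonants +8.
For smoke: s(cons)+8=a, m(cons)+8=u, o(vowel)+5=t, k(cons)+8=s, e(vowel)+5=j.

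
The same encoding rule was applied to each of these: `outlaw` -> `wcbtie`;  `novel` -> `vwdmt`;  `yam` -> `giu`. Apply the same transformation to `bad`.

jil

Compare letters: o→w is +8, u→c is +8, t→b is +8 — a constant shift. It's a constant shift of +8 (ROT8).
For bad: b+8=j, a+8=i, d+8=l.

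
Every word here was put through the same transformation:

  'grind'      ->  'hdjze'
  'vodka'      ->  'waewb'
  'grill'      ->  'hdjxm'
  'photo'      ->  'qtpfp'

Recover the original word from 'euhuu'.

Shifts by position in grind: pos 0: g→h (+1), pos 1: r→d (+12), pos 2: i→j (+1), pos 3: n→z (+12) — repeating every 2. A repeating key of period 2 is used — shifts +1, +12 over and over.
Decoding euhuu: e−1=d, u−12=i, h−1=g, u−12=i, u−1=t.

digit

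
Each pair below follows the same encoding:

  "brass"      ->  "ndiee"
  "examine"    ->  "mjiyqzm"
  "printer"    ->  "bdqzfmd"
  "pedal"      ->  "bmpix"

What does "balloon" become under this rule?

nixxwwz

The rule splits by letter class: vowels +8, consonants +12.
On balloon: b(cons)+12=n, a(vowel)+8=i, l(cons)+12=x, l(cons)+12=x, o(vowel)+8=w, o(vowel)+8=w, n(cons)+12=z.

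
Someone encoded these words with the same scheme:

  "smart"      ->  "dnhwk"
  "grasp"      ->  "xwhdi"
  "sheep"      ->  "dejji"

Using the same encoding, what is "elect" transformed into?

s(18)→d(3) and m(12)→n(13) fit y≡7x+7 (mod 26); the inverse of 7 mod 26 is 15. This is an affine cipher: with a=0,…,z=25, each position x becomes (7x+7) mod 26.
For elect: e(4)→7·4+7≡9=j; l(11)→7·11+7≡6=g; e(4)→7·4+7≡9=j; c(2)→7·2+7≡21=v; t(19)→7·19+7≡10=k (all mod 26).

jgjvk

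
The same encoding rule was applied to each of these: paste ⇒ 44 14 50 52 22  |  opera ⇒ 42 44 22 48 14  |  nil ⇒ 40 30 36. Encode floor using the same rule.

24 36 42 42 48

p(#16)→44 and a(#1)→14: differences scale by 2, so n = 2·pos + 12. The formula is n = 2×(alphabet index, a=1) + 12.
On floor: f=6→24, l=12→36, o=15→42, o=15→42, r=18→48.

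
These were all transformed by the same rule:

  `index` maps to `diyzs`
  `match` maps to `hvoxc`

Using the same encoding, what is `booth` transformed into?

wjjoc

Every letter moves 21 places later in the alphabet, wrapping around z→a.
Applying it to booth: b+21=w, o+21=j, o+21=j, t+21=o, h+21=c.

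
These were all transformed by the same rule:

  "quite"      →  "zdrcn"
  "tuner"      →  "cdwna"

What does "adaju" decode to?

Compare letters: q→z is +9, u→d is +9, i→r is +9 — a constant shift. It's a constant shift of +9 (ROT9).
Decoding adaju: a−9=r, d−9=u, a−9=r, j−9=a, u−9=l.

rural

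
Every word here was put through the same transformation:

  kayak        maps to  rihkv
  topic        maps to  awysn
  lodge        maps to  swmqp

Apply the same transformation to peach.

In kayak: k→r is +7, a→i is +8, y→h is +9, a→k is +10 — the shift increases by 1 each position. The shift increases by 1 at each position, starting from +7: 7, 8, 9, ….
On peach: p+7=w, e+8=m, a+9=j, c+10=m, h+11=s.

wmjms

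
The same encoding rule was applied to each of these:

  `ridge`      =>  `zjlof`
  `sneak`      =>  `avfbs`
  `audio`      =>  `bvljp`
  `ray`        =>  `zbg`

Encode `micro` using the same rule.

ujkzp

The shift depends on letter class: consonant r→z is +8, but vowel i→j is +1. Vowels shift forward by 1 and consonants shift forward by 8.
For micro: m(cons)+8=u, i(vowel)+1=j, c(cons)+8=k, r(cons)+8=z, o(vowel)+1=p.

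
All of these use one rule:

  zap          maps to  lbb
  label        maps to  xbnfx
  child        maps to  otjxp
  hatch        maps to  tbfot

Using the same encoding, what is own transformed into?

piz

Vowels shift forward by 1 and consonants shift forward by 12.
Applying it to own: o(vowel)+1=p, w(cons)+12=i, n(cons)+12=z.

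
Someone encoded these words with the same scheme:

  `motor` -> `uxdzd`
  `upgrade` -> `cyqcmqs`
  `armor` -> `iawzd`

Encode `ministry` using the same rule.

In motor: m→u is +8, o→x is +9, t→d is +10, o→z is +11 — the shift increases by 1 each position. Letter i (0-indexed) is shifted by i+8, so successive shifts are 8, 9, 10, ….
For ministry: m+8=u, i+9=r, n+10=x, i+11=t, s+12=e, t+13=g, r+14=f, y+15=n.

urxtegfn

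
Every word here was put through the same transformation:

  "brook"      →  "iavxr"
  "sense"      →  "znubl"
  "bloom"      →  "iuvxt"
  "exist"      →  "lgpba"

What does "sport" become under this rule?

A repeating key of period 2 is used — shifts +7, +9 over and over.
On sport: s+7=z, p+9=y, o+7=v, r+9=a, t+7=a.

zyvaa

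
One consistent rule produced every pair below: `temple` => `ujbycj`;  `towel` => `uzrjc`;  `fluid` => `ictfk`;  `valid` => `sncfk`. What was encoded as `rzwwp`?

Each letter's alphabet position (a=0..z=25) is mapped through 25·x+13 mod 26 — an affine cipher.
Undoing it on rzwwp: r(17)→25·(17−13)≡22=w; z(25)→25·(25−13)≡14=o; w(22)→25·(22−13)≡17=r; w(22)→25·(22−13)≡17=r; p(15)→25·(15−13)≡24=y (all mod 26).

worry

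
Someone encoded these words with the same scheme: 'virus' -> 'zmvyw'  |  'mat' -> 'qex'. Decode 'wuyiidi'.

Compare letters: v→z is +4, i→m is +4, r→v is +4 — a constant shift. Each letter is shifted forward by 4 in the alphabet (a Caesar shift of +4).
Decoding wuyiidi: w−4=s, u−4=q, y−4=u, i−4=e, i−4=e, d−4=z, i−4=e.

squeeze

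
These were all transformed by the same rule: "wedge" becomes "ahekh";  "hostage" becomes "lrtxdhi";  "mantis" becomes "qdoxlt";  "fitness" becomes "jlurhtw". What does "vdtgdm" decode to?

rascal

Shifts by position in wedge: pos 0: w→a (+4), pos 1: e→h (+3), pos 2: d→e (+1), pos 3: g→k (+4), pos 4: e→h (+3) — repeating every 3. A repeating key of period 3 is used — shifts +4, +3, +1 over and over.
Undoing it on vdtgdm: v−4=r, d−3=a, t−1=s, g−4=c, d−3=a, m−1=l.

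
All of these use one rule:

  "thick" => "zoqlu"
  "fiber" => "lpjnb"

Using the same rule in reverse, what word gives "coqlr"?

In thick: t→z is +6, h→o is +7, i→q is +8, c→l is +9 — the shift increases by 1 each position. The shift increases by 1 at each position, starting from +6: 6, 7, 8, ….
Undoing it on coqlr: c−6=w, o−7=h, q−8=i, l−9=c, r−10=h.

which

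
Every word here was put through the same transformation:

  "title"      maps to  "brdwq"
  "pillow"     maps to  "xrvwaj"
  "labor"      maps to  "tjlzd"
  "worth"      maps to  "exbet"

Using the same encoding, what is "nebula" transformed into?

vnlfxn

In title: t→b is +8, i→r is +9, t→d is +10, l→w is +11 — the shift increases by 1 each position. Letter i (0-indexed) is shifted by i+8, so successive shifts are 8, 9, 10, ….
On nebula: n+8=v, e+9=n, b+10=l, u+11=f, l+12=x, a+13=n.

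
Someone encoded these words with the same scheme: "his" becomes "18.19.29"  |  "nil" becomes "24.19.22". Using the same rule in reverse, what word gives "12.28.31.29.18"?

h is letter #8 and maps to 18: an offset of 10. The number is (letter's place in the alphabet, a=1) + 10.
Decoding 12.28.31.29.18: 12→(12−10)÷1=2=b, 28→(28−10)÷1=18=r, 31→(31−10)÷1=21=u, 29→(29−10)÷1=19=s, 18→(18−10)÷1=8=h.

brush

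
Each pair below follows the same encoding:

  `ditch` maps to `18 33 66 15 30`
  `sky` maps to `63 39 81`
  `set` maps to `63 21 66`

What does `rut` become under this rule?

60 69 66

d(#4)→18 and i(#9)→33: differences scale by 3, so n = 3·pos + 6. With a=1..z=26, the number is 3·pos + 6.
Applying it to rut: r=18→60, u=21→69, t=20→66.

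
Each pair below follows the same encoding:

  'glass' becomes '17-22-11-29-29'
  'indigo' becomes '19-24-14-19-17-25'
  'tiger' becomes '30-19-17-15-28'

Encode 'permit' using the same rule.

Letters become their 1-based position plus 10 (so a→11, b→12, …).
For permit: p=16→26, e=5→15, r=18→28, m=13→23, i=9→19, t=20→30.

26-15-28-23-19-30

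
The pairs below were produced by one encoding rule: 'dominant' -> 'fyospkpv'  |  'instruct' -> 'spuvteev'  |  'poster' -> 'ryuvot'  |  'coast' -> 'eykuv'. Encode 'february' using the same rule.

hodtekta

The shift depends on letter class: consonant d→f is +2, but vowel o→y is +10. Two shifts are in play — +10 for a/e/i/o/u, +2 for every other letter.
On february: f(cons)+2=h, e(vowel)+10=o, b(cons)+2=d, r(cons)+2=t, u(vowel)+10=e, a(vowel)+10=k, r(cons)+2=t, y(cons)+2=a.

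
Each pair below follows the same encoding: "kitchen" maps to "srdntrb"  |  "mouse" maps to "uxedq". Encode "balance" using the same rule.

In kitchen: k→s is +8, i→r is +9, t→d is +10, c→n is +11 — the shift increases by 1 each position. Letter i (0-indexed) is shifted by i+8, so successive shifts are 8, 9, 10, ….
Applying it to balance: b+8=j, a+9=j, l+10=v, a+11=l, n+12=z, c+13=p, e+14=s.

jjvlzps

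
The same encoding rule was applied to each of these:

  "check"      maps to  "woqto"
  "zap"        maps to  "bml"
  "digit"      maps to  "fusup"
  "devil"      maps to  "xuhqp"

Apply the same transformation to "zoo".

The output letters match the input read backwards, each shifted +12: check reversed is kcehc. Read the word backwards and shift each letter +12.
Applying it to zoo: reverse → ooz; then shift: o+12=a, o+12=a, z+12=l.

aal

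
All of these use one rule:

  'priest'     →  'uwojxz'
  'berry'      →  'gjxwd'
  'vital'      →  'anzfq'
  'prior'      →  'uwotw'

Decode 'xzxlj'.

surge

Shifts by position in priest: pos 0: p→u (+5), pos 1: r→w (+5), pos 2: i→o (+6), pos 3: e→j (+5), pos 4: s→x (+5), pos 5: t→z (+6) — repeating every 3. It's a Vigenère-style cipher with numeric key [5,5,6]: position i shifts by key[i mod 3].
Decoding xzxlj: x−5=s, z−5=u, x−6=r, l−5=g, j−5=e.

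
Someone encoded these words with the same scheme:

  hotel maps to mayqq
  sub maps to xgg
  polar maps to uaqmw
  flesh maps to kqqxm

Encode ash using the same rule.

The shift depends on letter class: consonant h→m is +5, but vowel o→a is +12. Two shifts are in play — +12 for a/e/i/o/u, +5 for every other letter.
Applying it to ash: a(vowel)+12=m, s(cons)+5=x, h(cons)+5=m.

mxm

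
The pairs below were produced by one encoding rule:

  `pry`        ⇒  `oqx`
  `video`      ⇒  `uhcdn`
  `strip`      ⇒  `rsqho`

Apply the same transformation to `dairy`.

czhqx

Compare letters: p→o is +25, r→q is +25, y→x is +25 — a constant shift. This is a Caesar cipher with shift 25.
For dairy: d+25=c, a+25=z, i+25=h, r+25=q, y+25=x.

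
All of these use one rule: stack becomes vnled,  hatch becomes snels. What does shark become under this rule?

Read the word backwards and shift each letter +11.
For shark: reverse → krahs; then shift: k+11=v, r+11=c, a+11=l, h+11=s, s+11=d.

vclsd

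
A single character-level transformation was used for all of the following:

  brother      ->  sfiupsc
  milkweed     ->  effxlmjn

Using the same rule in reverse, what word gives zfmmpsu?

The output letters match the input read backwards, each shifted +1: brother reversed is rehtorb. Read the word backwards and shift each letter +1.
Undoing it on zfmmpsu: shift back: z−1=y, f−1=e, m−1=l, m−1=l, p−1=o, s−1=r, u−1=t → yellort; then reverse → trolley.

trolley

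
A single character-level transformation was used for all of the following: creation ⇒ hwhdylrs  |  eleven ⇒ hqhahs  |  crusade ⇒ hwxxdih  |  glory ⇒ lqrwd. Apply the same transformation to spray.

Vowels shift forward by 3 and consonants shift forward by 5.
On spray: s(cons)+5=x, p(cons)+5=u, r(cons)+5=w, a(vowel)+3=d, y(cons)+5=d.

xuwdd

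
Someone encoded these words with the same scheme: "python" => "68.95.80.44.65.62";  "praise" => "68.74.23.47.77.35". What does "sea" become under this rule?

p(#16)→68 and y(#25)→95: differences scale by 3, so n = 3·pos + 20. The formula is n = 3×(alphabet index, a=1) + 20.
Applying it to sea: s=19→77, e=5→35, a=1→23.

77.35.23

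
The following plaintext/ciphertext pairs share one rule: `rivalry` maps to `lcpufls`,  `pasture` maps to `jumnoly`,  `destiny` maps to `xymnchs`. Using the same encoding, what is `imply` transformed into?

cgjfs

Compare letters: r→l is +20, i→c is +20, v→p is +20 — a constant shift. It's a constant shift of +20 (ROT20).
Applying it to imply: i+20=c, m+20=g, p+20=j, l+20=f, y+20=s.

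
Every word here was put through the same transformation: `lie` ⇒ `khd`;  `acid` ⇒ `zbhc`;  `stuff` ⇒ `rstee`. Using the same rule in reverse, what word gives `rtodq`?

super

Compare letters: l→k is +25, i→h is +25, e→d is +25 — a constant shift. This is a Caesar cipher with shift 25.
Decoding rtodq: r−25=s, t−25=u, o−25=p, d−25=e, q−25=r.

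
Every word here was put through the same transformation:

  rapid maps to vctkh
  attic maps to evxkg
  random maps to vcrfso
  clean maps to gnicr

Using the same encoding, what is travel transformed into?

xtexin

Shifts by position in rapid: pos 0: r→v (+4), pos 1: a→c (+2), pos 2: p→t (+4), pos 3: i→k (+2) — repeating every 2. A repeating key of period 2 is used — shifts +4, +2 over and over.
Applying it to travel: t+4=x, r+2=t, a+4=e, v+2=x, e+4=i, l+2=n.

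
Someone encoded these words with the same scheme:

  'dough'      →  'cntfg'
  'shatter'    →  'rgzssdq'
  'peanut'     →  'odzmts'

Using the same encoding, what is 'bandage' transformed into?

It's a constant shift of +25 (ROT25).
Applying it to bandage: b+25=a, a+25=z, n+25=m, d+25=c, a+25=z, g+25=f, e+25=d.

azmczfd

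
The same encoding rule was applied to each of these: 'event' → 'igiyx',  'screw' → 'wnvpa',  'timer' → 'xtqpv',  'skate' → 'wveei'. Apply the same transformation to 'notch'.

rzxnl

Shifts by position in event: pos 0: e→i (+4), pos 1: v→g (+11), pos 2: e→i (+4), pos 3: n→y (+11) — repeating every 2. A repeating key of period 2 is used — shifts +4, +11 over and over.
Applying it to notch: n+4=r, o+11=z, t+4=x, c+11=n, h+4=l.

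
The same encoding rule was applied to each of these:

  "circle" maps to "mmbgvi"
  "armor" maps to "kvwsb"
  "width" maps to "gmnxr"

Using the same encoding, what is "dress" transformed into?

Shifts by position in circle: pos 0: c→m (+10), pos 1: i→m (+4), pos 2: r→b (+10), pos 3: c→g (+4) — repeating every 2. A repeating key of period 2 is used — shifts +10, +4 over and over.
For dress: d+10=n, r+4=v, e+10=o, s+4=w, s+10=c.

nvowc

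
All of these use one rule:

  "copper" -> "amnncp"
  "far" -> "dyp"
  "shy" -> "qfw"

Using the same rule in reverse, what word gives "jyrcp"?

This is a Caesar cipher with shift 24.
Undoing it on jyrcp: j−24=l, y−24=a, r−24=t, c−24=e, p−24=r.

later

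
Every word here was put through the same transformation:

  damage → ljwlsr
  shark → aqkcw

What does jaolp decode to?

In damage: d→l is +8, a→j is +9, m→w is +10, a→l is +11 — the shift increases by 1 each position. Letter i (0-indexed) is shifted by i+8, so successive shifts are 8, 9, 10, ….
Undoing it on jaolp: j−8=b, a−9=r, o−10=e, l−11=a, p−12=d.

bread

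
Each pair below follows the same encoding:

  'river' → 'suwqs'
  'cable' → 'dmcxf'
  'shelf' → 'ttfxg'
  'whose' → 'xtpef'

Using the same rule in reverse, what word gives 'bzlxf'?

ankle

Shifts by position in river: pos 0: r→s (+1), pos 1: i→u (+12), pos 2: v→w (+1), pos 3: e→q (+12) — repeating every 2. A repeating key of period 2 is used — shifts +1, +12 over and over.
Reversing it on bzlxf: b−1=a, z−12=n, l−1=k, x−12=l, f−1=e.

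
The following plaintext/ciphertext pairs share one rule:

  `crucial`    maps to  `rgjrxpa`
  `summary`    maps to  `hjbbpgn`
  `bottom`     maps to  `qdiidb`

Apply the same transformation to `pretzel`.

egtiota

Compare letters: c→r is +15, r→g is +15, u→j is +15 — a constant shift. Each letter is shifted forward by 15 in the alphabet (a Caesar shift of +15).
For pretzel: p+15=e, r+15=g, e+15=t, t+15=i, z+15=o, e+15=t, l+15=a.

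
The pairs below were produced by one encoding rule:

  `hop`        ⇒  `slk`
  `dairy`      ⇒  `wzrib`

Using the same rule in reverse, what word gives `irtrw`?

rigid

Each pair mirrors across the alphabet (h↔s, o↔l, p↔k): positions sum to 25. Letters are reflected about the middle of the alphabet (position → 25−position): Atbash.
Undoing it on irtrw: i↔r, r↔i, t↔g, r↔i, w↔d.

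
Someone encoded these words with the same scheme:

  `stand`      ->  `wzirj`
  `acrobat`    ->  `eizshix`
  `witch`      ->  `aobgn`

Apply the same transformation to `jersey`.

Shifts by position in stand: pos 0: s→w (+4), pos 1: t→z (+6), pos 2: a→i (+8), pos 3: n→r (+4), pos 4: d→j (+6) — repeating every 3. A repeating key of period 3 is used — shifts +4, +6, +8 over and over.
On jersey: j+4=n, e+6=k, r+8=z, s+4=w, e+6=k, y+8=g.

nkzwkg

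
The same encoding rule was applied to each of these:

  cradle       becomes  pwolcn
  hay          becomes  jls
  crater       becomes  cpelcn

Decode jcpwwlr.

The word is reversed, then every letter is shifted forward by 11.
Reversing it on jcpwwlr: shift back: j−11=y, c−11=r, p−11=e, w−11=l, w−11=l, l−11=a, r−11=g → yrellag; then reverse → gallery.

gallery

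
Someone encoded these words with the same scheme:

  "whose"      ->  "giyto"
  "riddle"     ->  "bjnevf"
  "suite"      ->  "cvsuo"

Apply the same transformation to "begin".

It's a Vigenère-style cipher with numeric key [10,1]: position i shifts by key[i mod 2].
Applying it to begin: b+10=l, e+1=f, g+10=q, i+1=j, n+10=x.

lfqjx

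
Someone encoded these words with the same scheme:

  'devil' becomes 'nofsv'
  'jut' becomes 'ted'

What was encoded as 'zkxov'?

panel

This is a Caesar cipher with shift 10.
Decoding zkxov: z−10=p, k−10=a, x−10=n, o−10=e, v−10=l.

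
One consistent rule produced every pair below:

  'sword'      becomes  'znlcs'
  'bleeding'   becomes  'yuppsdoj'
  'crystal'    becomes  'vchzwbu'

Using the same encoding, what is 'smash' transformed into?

zrbzg

Treating letters as 0–25, the rule is x ↦ 23x + 1 (mod 26).
For smash: s(18)→23·18+1≡25=z; m(12)→23·12+1≡17=r; a(0)→23·0+1≡1=b; s(18)→23·18+1≡25=z; h(7)→23·7+1≡6=g (all mod 26).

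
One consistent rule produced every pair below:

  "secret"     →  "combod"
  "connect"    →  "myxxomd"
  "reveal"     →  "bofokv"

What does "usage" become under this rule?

Each letter is shifted forward by 10 in the alphabet (a Caesar shift of +10).
Applying it to usage: u+10=e, s+10=c, a+10=k, g+10=q, e+10=o.

eckqo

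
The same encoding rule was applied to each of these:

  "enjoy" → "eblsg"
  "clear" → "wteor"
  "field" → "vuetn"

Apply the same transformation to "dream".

nreok

e(4)→e(4) and n(13)→b(1) fit y≡17x+14 (mod 26); the inverse of 17 mod 26 is 23. Each letter's alphabet position (a=0..z=25) is mapped through 17·x+14 mod 26 — an affine cipher.
On dream: d(3)→17·3+14≡13=n; r(17)→17·17+14≡17=r; e(4)→17·4+14≡4=e; a(0)→17·0+14≡14=o; m(12)→17·12+14≡10=k (all mod 26).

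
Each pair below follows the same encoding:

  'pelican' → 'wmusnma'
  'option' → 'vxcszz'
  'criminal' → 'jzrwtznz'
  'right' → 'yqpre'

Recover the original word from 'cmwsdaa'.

venison

In pelican: p→w is +7, e→m is +8, l→u is +9, i→s is +10 — the shift increases by 1 each position. Each letter shifts forward by (position + 7), i.e. 7, 8, 9, … — the shift grows by one for each successive letter.
Undoing it on cmwsdaa: c−7=v, m−8=e, w−9=n, s−10=i, d−11=s, a−12=o, a−13=n.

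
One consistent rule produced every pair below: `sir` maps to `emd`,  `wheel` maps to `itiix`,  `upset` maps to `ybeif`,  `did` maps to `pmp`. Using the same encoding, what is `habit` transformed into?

Vowels shift forward by 4 and consonants shift forward by 12.
Applying it to habit: h(cons)+12=t, a(vowel)+4=e, b(cons)+12=n, i(vowel)+4=m, t(cons)+12=f.

tenmf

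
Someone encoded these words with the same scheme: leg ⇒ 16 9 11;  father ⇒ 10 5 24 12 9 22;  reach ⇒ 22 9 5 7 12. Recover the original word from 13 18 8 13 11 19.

indigo

l is letter #12 and maps to 16: an offset of 4. The number is (letter's place in the alphabet, a=1) + 4.
Reversing it on 13 18 8 13 11 19: 13→(13−4)÷1=9=i, 18→(18−4)÷1=14=n, 8→(8−4)÷1=4=d, 13→(13−4)÷1=9=i, 11→(11−4)÷1=7=g, 19→(19−4)÷1=15=o.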